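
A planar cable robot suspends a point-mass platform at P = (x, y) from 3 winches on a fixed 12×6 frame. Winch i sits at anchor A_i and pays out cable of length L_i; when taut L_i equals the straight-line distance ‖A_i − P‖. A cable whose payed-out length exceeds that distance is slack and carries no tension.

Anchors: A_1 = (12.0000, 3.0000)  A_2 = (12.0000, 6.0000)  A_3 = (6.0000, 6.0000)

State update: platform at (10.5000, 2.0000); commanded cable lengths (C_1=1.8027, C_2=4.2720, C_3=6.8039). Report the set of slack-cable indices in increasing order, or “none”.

cable 1: √((1.5000)²+(1.0000)²)=1.8028, C_1=1.8027: taut
cable 2: √((1.5000)²+(4.0000)²)=4.2720, C_2=4.2720: taut
cable 3: √((-4.5000)²+(4.0000)²)=6.0208, C_3=6.8039: slack

3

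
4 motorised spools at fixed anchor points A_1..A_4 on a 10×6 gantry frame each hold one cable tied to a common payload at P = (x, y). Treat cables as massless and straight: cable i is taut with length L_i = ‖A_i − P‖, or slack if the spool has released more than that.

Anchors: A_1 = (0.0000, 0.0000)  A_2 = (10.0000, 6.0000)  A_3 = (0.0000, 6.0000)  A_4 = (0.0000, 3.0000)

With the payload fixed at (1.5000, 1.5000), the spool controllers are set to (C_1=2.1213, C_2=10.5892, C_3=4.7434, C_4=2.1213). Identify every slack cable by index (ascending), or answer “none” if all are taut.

2

cable 1: √((-1.5000)²+(-1.5000)²)=2.1213, C_1=2.1213: taut
cable 2: √((8.5000)²+(4.5000)²)=9.6177, C_2=10.5892: slack
cable 3: √((-1.5000)²+(4.5000)²)=4.7434, C_3=4.7434: taut
cable 4: √((-1.5000)²+(1.5000)²)=2.1213, C_4=2.1213: taut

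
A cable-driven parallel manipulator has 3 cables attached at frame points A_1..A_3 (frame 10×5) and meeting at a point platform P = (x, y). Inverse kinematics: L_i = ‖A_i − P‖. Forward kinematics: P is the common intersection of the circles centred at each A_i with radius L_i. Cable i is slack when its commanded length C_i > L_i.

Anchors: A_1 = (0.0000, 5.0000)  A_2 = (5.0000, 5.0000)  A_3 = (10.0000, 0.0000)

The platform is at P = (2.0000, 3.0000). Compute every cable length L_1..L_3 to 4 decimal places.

cable 1: Δx=-2.0000, Δy=2.0000; L_1 = √(Δx²+Δy²) = 2.8284
cable 2: Δx=3.0000, Δy=2.0000; L_2 = √(Δx²+Δy²) = 3.6056
cable 3: Δx=8.0000, Δy=-3.0000; L_3 = √(Δx²+Δy²) = 8.5440

(2.8284, 3.6056, 8.5440)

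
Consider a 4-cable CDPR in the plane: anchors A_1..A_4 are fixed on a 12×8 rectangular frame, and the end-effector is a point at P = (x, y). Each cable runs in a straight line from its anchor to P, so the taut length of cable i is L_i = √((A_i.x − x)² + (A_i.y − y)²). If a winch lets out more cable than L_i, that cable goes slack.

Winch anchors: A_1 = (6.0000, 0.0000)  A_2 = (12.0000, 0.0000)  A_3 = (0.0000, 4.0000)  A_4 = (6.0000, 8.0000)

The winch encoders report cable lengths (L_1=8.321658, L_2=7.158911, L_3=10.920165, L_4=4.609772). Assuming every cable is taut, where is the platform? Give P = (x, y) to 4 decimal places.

(10.5000, 7.0000)

expand ‖A_i−P‖²=L_i² and subtract eq 1 (c_i ≔ ‖A_i‖²−L_i²)
c_1 = 36.0000+0.0000−69.2500 = -33.2500
eq1−eq2 → [-12.0000  0.0000]·P = -126.0000
eq1−eq3 → [12.0000  -8.0000]·P = 70.0000
eq1−eq4 → [0.0000  -16.0000]·P = -112.0000
2×2 solve → P = (10.5000, 7.0000)
check cable 4: ‖A_4−P‖² = 21.2500 ≈ L_4² = 21.2500 ✓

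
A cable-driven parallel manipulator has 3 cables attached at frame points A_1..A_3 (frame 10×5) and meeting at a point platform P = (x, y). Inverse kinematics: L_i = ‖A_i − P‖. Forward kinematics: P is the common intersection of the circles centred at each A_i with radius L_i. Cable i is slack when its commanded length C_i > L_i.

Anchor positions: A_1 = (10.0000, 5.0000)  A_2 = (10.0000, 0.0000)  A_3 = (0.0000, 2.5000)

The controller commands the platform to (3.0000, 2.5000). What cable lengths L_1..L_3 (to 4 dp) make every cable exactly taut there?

(7.4330, 7.4330, 3.0000)

cable 1: Δx=7.0000, Δy=2.5000; L_1 = √(Δx²+Δy²) = 7.4330
cable 2: Δx=7.0000, Δy=-2.5000; L_2 = √(Δx²+Δy²) = 7.4330
cable 3: Δx=-3.0000, Δy=0.0000; L_3 = √(Δx²+Δy²) = 3.0000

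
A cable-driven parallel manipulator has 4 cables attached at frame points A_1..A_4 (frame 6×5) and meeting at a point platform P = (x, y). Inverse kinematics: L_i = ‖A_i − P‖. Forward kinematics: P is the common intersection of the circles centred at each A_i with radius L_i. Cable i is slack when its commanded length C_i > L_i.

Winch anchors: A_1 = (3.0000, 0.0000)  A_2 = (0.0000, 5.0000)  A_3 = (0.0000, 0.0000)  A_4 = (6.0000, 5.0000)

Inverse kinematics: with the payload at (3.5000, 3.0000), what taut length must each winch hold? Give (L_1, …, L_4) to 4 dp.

L_1: Δ = A_1−P = (-0.5000, -3.0000) → ‖Δ‖ = √9.2500 = 3.0414
L_2: Δ = A_2−P = (-3.5000, 2.0000) → ‖Δ‖ = √16.2500 = 4.0311
L_3: Δ = A_3−P = (-3.5000, -3.0000) → ‖Δ‖ = √21.2500 = 4.6098
L_4: Δ = A_4−P = (2.5000, 2.0000) → ‖Δ‖ = √10.2500 = 3.2016

(3.0414, 4.0311, 4.6098, 3.2016)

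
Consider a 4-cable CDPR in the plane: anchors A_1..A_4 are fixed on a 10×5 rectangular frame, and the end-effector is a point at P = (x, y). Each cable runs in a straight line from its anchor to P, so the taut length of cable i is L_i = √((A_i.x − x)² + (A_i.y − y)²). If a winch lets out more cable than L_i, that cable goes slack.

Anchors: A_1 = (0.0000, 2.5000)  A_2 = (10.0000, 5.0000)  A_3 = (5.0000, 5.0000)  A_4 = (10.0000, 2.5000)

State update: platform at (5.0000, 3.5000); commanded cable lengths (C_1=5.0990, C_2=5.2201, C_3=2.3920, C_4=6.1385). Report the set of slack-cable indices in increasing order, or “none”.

3, 4

cable 1: L_1 = ‖A_1−P‖ = 5.0990;  C_1 = 5.0990 → taut
cable 2: L_2 = ‖A_2−P‖ = 5.2202;  C_2 = 5.2201 → taut
cable 3: L_3 = ‖A_3−P‖ = 1.5000;  C_3 = 2.3920 → slack
cable 4: L_4 = ‖A_4−P‖ = 5.0990;  C_4 = 6.1385 → slack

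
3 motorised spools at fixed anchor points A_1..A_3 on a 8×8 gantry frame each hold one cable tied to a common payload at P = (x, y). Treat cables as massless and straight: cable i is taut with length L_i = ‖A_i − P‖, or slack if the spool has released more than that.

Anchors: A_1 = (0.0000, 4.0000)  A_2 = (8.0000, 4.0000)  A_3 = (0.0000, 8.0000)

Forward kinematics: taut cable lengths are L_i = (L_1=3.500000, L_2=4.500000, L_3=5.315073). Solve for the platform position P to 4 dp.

(3.5000, 4.0000)

expand ‖A_i−P‖²=L_i² and subtract eq 1 (k_i ≔ ‖A_i‖²−L_i²)
k_1 = 0.0000+16.0000−12.2500 = 3.7500
eq1−eq2 → [-16.0000  0.0000]·P = -56.0000
eq1−eq3 → [0.0000  -8.0000]·P = -32.0000
2×2 solve → P = (3.5000, 4.0000)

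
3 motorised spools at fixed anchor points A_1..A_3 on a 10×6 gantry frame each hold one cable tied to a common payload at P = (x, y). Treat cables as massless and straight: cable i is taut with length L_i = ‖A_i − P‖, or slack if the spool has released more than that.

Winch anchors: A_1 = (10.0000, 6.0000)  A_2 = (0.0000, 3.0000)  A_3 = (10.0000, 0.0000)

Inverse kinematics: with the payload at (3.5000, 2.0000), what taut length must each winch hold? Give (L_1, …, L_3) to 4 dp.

L_1 = √((10.0000−3.5000)² + (6.0000−2.0000)²) = 7.6322
L_2 = √((0.0000−3.5000)² + (3.0000−2.0000)²) = 3.6401
L_3 = √((10.0000−3.5000)² + (0.0000−2.0000)²) = 6.8007

(7.6322, 3.6401, 6.8007)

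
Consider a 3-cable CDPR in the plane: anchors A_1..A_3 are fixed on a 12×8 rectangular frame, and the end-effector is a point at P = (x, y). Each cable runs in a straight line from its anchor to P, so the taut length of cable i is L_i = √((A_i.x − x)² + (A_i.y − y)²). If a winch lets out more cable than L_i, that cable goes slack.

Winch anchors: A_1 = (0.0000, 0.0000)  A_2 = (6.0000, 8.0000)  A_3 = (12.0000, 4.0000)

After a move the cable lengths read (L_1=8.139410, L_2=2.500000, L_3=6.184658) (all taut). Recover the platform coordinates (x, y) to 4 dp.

(6.0000, 5.5000)

circle eqns → linear via eq_j − eq_1; set k_j = A_j·A_j − L_j²
k_1 = 0.0000+0.0000−66.2500 = -66.2500
-12.0000·x − 16.0000·y = k_1−k_2 = -160.0000
-24.0000·x − 8.0000·y = k_1−k_3 = -188.0000
solve first two rows → x=6.0000, y=5.5000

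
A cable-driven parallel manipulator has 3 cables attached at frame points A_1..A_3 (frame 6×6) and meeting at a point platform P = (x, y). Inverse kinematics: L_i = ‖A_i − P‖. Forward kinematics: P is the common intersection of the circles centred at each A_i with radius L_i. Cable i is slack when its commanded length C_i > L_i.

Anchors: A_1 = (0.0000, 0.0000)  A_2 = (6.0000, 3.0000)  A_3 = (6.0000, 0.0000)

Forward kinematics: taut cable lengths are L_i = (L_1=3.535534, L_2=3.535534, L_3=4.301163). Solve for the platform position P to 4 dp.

(2.5000, 2.5000)

each cable: (A_i−P)·(A_i−P) = L_i²; let c_i = ‖A_i‖²−L_i²
c_1 = 0.0000+0.0000−12.5000 = -12.5000
row 1: -12.0000x − 6.0000y = -45.0000  (c_2=32.5000)
row 2: -12.0000x + 0.0000y = -30.0000  (c_3=17.5000)
Cramer on rows 1–2 → x = 2.5000, y = 2.5000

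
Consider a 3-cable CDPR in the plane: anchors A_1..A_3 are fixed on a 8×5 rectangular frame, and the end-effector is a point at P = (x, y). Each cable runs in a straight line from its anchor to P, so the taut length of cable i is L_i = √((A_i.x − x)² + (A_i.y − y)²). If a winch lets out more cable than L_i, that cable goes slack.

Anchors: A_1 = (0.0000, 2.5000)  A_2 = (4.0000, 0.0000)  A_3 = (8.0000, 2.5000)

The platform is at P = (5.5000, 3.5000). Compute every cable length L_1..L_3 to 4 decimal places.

(5.5902, 3.8079, 2.6926)

L_1: Δ = A_1−P = (-5.5000, -1.0000) → ‖Δ‖ = √31.2500 = 5.5902
L_2: Δ = A_2−P = (-1.5000, -3.5000) → ‖Δ‖ = √14.5000 = 3.8079
L_3: Δ = A_3−P = (2.5000, -1.0000) → ‖Δ‖ = √7.2500 = 2.6926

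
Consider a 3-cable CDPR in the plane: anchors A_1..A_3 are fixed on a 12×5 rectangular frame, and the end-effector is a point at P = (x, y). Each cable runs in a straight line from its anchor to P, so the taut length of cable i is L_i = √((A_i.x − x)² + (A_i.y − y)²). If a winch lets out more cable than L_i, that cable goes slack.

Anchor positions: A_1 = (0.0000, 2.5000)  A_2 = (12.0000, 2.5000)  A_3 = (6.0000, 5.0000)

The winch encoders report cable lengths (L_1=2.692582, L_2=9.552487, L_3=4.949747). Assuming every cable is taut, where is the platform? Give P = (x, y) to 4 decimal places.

(2.5000, 1.5000)

circle eqns → linear via eq_j − eq_1; set c_j = A_j·A_j − L_j²
c_1 = 0.0000+6.2500−7.2500 = -1.0000
-24.0000·x + 0.0000·y = c_1−c_2 = -60.0000
-12.0000·x − 5.0000·y = c_1−c_3 = -37.5000
solve first two rows → x=2.5000, y=1.5000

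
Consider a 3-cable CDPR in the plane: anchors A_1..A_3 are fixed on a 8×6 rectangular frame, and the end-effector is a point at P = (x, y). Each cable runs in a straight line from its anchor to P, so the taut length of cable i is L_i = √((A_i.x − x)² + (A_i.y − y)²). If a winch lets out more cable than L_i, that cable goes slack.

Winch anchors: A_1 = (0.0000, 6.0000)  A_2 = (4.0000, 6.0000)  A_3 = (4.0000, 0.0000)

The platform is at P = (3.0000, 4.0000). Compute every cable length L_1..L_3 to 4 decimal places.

cable 1: Δx=-3.0000, Δy=2.0000; L_1 = √(Δx²+Δy²) = 3.6056
cable 2: Δx=1.0000, Δy=2.0000; L_2 = √(Δx²+Δy²) = 2.2361
cable 3: Δx=1.0000, Δy=-4.0000; L_3 = √(Δx²+Δy²) = 4.1231

(3.6056, 2.2361, 4.1231)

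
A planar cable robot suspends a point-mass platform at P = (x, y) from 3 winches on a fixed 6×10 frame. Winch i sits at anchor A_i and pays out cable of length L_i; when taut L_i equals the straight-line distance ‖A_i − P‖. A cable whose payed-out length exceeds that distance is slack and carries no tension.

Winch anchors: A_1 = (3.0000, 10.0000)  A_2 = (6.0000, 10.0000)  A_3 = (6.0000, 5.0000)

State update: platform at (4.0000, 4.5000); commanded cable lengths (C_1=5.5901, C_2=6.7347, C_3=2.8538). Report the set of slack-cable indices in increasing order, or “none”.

2, 3

cable 1: L_1 = ‖A_1−P‖ = 5.5902;  C_1 = 5.5901 → taut
cable 2: L_2 = ‖A_2−P‖ = 5.8523;  C_2 = 6.7347 → slack
cable 3: L_3 = ‖A_3−P‖ = 2.0616;  C_3 = 2.8538 → slack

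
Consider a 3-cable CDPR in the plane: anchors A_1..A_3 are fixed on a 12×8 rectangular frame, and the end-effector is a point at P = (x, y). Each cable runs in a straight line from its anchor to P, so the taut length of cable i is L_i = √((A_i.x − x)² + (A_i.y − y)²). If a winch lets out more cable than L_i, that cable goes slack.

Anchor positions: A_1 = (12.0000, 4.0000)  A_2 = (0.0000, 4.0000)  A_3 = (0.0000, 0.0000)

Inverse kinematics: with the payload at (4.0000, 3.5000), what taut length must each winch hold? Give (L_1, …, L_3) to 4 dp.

(8.0156, 4.0311, 5.3151)

L_1: Δ = A_1−P = (8.0000, 0.5000) → ‖Δ‖ = √64.2500 = 8.0156
L_2: Δ = A_2−P = (-4.0000, 0.5000) → ‖Δ‖ = √16.2500 = 4.0311
L_3: Δ = A_3−P = (-4.0000, -3.5000) → ‖Δ‖ = √28.2500 = 5.3151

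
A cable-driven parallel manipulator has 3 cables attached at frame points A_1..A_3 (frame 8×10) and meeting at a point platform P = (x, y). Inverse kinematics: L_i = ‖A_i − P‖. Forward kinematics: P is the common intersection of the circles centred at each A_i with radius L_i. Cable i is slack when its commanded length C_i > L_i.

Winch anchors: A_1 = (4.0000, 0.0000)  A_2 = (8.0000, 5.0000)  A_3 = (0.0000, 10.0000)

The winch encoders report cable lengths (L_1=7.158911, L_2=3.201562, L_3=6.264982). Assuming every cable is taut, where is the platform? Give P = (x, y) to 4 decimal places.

each cable: (A_i−P)·(A_i−P) = L_i²; let c_i = ‖A_i‖²−L_i²
c_1 = 16.0000+0.0000−51.2500 = -35.2500
row 1: -8.0000x − 10.0000y = -114.0000  (c_2=78.7500)
row 2: 8.0000x − 20.0000y = -96.0000  (c_3=60.7500)
Cramer on rows 1–2 → x = 5.5000, y = 7.0000

(5.5000, 7.0000)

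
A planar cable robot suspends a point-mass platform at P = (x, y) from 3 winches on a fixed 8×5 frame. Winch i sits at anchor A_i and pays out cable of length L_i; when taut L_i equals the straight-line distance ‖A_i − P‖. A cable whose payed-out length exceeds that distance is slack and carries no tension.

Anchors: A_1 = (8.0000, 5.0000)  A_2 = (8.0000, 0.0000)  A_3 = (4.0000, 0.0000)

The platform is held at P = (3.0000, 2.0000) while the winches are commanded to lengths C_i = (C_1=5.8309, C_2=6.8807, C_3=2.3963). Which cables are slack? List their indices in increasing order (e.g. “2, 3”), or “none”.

2, 3

i=1: geometric 5.8310 vs commanded 5.8309 ⇒ taut
i=2: geometric 5.3852 vs commanded 6.8807 ⇒ slack
i=3: geometric 2.2361 vs commanded 2.3963 ⇒ slack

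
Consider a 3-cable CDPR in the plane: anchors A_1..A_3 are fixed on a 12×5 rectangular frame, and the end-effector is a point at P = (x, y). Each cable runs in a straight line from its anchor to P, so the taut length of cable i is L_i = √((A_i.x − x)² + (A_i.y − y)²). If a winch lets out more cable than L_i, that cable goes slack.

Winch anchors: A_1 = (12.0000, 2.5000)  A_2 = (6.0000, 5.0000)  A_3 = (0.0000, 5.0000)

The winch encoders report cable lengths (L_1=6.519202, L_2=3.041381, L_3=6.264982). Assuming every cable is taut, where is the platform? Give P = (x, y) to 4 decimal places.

expand ‖A_i−P‖²=L_i² and subtract eq 1 (c_i ≔ ‖A_i‖²−L_i²)
c_1 = 144.0000+6.2500−42.5000 = 107.7500
eq1−eq2 → [12.0000  -5.0000]·P = 56.0000
eq1−eq3 → [24.0000  -5.0000]·P = 122.0000
2×2 solve → P = (5.5000, 2.0000)

(5.5000, 2.0000)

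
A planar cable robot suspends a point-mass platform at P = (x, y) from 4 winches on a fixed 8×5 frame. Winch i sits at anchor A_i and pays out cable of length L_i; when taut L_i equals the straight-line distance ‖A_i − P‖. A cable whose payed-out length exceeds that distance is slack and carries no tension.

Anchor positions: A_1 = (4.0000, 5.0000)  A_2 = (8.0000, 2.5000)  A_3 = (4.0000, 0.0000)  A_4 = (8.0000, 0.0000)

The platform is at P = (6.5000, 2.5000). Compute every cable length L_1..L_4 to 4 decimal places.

(3.5355, 1.5000, 3.5355, 2.9155)

cable 1: Δx=-2.5000, Δy=2.5000; L_1 = √(Δx²+Δy²) = 3.5355
cable 2: Δx=1.5000, Δy=0.0000; L_2 = √(Δx²+Δy²) = 1.5000
cable 3: Δx=-2.5000, Δy=-2.5000; L_3 = √(Δx²+Δy²) = 3.5355
cable 4: Δx=1.5000, Δy=-2.5000; L_4 = √(Δx²+Δy²) = 2.9155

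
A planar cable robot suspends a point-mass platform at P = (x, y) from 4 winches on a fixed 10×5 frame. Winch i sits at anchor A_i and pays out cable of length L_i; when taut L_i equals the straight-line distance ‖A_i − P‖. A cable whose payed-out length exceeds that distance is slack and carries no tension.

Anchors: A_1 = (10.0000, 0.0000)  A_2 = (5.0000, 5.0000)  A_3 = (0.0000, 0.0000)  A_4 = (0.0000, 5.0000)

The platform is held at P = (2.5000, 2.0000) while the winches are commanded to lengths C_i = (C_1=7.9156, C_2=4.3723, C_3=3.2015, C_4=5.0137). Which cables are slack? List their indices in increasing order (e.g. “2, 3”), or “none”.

i=1: geometric 7.7621 vs commanded 7.9156 ⇒ slack
i=2: geometric 3.9051 vs commanded 4.3723 ⇒ slack
i=3: geometric 3.2016 vs commanded 3.2015 ⇒ taut
i=4: geometric 3.9051 vs commanded 5.0137 ⇒ slack

1, 2, 4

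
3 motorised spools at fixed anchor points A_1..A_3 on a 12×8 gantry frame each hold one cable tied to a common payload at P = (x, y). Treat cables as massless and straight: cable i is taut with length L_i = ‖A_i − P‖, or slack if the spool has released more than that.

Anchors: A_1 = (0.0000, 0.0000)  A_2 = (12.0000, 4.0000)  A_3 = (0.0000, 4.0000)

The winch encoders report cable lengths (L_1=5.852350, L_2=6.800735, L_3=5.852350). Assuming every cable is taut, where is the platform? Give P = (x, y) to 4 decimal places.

(5.5000, 2.0000)

each cable: (A_i−P)·(A_i−P) = L_i²; let c_i = ‖A_i‖²−L_i²
c_1 = 0.0000+0.0000−34.2500 = -34.2500
row 1: -24.0000x − 8.0000y = -148.0000  (c_2=113.7500)
row 2: 0.0000x − 8.0000y = -16.0000  (c_3=-18.2500)
Cramer on rows 1–2 → x = 5.5000, y = 2.0000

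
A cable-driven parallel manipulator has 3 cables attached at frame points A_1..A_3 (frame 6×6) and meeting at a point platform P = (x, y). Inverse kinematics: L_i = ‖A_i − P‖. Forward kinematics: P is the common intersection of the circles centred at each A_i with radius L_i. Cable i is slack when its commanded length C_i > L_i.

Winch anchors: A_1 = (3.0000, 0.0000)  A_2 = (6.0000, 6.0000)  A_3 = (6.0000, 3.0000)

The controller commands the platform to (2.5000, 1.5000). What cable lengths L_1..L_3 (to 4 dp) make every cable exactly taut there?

cable 1: Δx=0.5000, Δy=-1.5000; L_1 = √(Δx²+Δy²) = 1.5811
cable 2: Δx=3.5000, Δy=4.5000; L_2 = √(Δx²+Δy²) = 5.7009
cable 3: Δx=3.5000, Δy=1.5000; L_3 = √(Δx²+Δy²) = 3.8079

(1.5811, 5.7009, 3.8079)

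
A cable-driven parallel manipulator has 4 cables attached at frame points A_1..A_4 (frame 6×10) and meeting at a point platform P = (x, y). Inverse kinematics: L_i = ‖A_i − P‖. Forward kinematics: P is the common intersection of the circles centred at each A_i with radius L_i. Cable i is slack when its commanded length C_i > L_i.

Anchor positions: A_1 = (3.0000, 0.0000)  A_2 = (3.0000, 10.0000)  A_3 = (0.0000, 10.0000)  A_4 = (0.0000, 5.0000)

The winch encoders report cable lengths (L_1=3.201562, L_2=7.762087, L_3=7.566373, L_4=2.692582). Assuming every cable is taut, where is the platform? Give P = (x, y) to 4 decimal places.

expand ‖A_i−P‖²=L_i² and subtract eq 1 (c_i ≔ ‖A_i‖²−L_i²)
c_1 = 9.0000+0.0000−10.2500 = -1.2500
eq1−eq2 → [0.0000  -20.0000]·P = -50.0000
eq1−eq3 → [6.0000  -20.0000]·P = -44.0000
eq1−eq4 → [6.0000  -10.0000]·P = -19.0000
2×2 solve → P = (1.0000, 2.5000)
check cable 4: ‖A_4−P‖² = 7.2500 ≈ L_4² = 7.2500 ✓

(1.0000, 2.5000)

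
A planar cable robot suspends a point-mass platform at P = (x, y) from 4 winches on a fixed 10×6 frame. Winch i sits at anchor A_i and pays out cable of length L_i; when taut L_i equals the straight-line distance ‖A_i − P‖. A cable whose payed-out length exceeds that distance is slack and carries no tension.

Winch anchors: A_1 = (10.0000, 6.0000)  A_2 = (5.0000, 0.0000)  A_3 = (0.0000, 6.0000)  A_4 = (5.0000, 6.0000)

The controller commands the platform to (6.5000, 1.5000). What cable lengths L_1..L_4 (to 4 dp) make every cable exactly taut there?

L_1: Δ = A_1−P = (3.5000, 4.5000) → ‖Δ‖ = √32.5000 = 5.7009
L_2: Δ = A_2−P = (-1.5000, -1.5000) → ‖Δ‖ = √4.5000 = 2.1213
L_3: Δ = A_3−P = (-6.5000, 4.5000) → ‖Δ‖ = √62.5000 = 7.9057
L_4: Δ = A_4−P = (-1.5000, 4.5000) → ‖Δ‖ = √22.5000 = 4.7434

(5.7009, 2.1213, 7.9057, 4.7434)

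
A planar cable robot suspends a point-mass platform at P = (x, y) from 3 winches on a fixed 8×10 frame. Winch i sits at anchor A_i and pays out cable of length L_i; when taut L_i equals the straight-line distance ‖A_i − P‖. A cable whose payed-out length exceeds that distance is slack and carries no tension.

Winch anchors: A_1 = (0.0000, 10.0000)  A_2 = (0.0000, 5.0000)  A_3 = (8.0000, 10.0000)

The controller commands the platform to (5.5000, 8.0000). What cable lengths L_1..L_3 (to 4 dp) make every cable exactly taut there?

(5.8523, 6.2650, 3.2016)

L_1: Δ = A_1−P = (-5.5000, 2.0000) → ‖Δ‖ = √34.2500 = 5.8523
L_2: Δ = A_2−P = (-5.5000, -3.0000) → ‖Δ‖ = √39.2500 = 6.2650
L_3: Δ = A_3−P = (2.5000, 2.0000) → ‖Δ‖ = √10.2500 = 3.2016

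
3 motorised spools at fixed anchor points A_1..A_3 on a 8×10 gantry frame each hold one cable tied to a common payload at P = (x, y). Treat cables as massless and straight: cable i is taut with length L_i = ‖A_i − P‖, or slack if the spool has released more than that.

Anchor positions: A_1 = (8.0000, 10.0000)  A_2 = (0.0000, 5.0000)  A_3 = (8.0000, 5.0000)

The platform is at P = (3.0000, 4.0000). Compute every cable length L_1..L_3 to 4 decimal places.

(7.8102, 3.1623, 5.0990)

cable 1: Δx=5.0000, Δy=6.0000; L_1 = √(Δx²+Δy²) = 7.8102
cable 2: Δx=-3.0000, Δy=1.0000; L_2 = √(Δx²+Δy²) = 3.1623
cable 3: Δx=5.0000, Δy=1.0000; L_3 = √(Δx²+Δy²) = 5.0990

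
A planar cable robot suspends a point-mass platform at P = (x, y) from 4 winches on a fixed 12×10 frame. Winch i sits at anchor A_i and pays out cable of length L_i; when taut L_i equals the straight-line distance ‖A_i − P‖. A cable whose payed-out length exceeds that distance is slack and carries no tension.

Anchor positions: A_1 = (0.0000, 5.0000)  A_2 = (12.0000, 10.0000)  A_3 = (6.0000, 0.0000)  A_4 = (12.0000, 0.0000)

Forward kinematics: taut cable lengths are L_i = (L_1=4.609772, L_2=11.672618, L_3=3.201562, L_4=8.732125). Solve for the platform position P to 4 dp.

expand ‖A_i−P‖²=L_i² and subtract eq 1 (k_i ≔ ‖A_i‖²−L_i²)
k_1 = 0.0000+25.0000−21.2500 = 3.7500
eq1−eq2 → [-24.0000  -10.0000]·P = -104.0000
eq1−eq3 → [-12.0000  10.0000]·P = -22.0000
eq1−eq4 → [-24.0000  10.0000]·P = -64.0000
2×2 solve → P = (3.5000, 2.0000)
check cable 4: ‖A_4−P‖² = 76.2500 ≈ L_4² = 76.2500 ✓

(3.5000, 2.0000)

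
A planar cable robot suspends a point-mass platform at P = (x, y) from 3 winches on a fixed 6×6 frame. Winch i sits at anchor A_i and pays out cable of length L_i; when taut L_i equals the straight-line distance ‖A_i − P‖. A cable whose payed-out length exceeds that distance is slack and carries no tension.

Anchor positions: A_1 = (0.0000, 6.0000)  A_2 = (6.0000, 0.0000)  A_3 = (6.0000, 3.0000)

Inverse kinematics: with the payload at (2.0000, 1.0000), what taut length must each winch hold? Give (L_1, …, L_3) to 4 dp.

L_1: Δ = A_1−P = (-2.0000, 5.0000) → ‖Δ‖ = √29.0000 = 5.3852
L_2: Δ = A_2−P = (4.0000, -1.0000) → ‖Δ‖ = √17.0000 = 4.1231
L_3: Δ = A_3−P = (4.0000, 2.0000) → ‖Δ‖ = √20.0000 = 4.4721

(5.3852, 4.1231, 4.4721)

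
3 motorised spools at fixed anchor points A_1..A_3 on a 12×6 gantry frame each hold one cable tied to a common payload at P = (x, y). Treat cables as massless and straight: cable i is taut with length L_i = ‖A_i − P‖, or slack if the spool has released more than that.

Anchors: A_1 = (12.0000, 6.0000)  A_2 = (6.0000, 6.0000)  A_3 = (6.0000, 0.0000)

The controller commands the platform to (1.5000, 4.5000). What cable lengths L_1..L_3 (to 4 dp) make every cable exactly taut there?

(10.6066, 4.7434, 6.3640)

L_1 = √((12.0000−1.5000)² + (6.0000−4.5000)²) = 10.6066
L_2 = √((6.0000−1.5000)² + (6.0000−4.5000)²) = 4.7434
L_3 = √((6.0000−1.5000)² + (0.0000−4.5000)²) = 6.3640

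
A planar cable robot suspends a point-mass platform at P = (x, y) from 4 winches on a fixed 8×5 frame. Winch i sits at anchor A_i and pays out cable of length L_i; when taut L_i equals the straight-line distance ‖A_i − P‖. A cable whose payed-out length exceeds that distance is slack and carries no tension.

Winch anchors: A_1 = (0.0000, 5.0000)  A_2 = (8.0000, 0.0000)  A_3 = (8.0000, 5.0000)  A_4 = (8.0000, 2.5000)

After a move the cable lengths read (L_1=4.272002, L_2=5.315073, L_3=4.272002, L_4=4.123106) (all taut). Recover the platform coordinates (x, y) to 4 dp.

expand ‖A_i−P‖²=L_i² and subtract eq 1 (q_i ≔ ‖A_i‖²−L_i²)
q_1 = 0.0000+25.0000−18.2500 = 6.7500
eq1−eq2 → [-16.0000  10.0000]·P = -29.0000
eq1−eq3 → [-16.0000  0.0000]·P = -64.0000
eq1−eq4 → [-16.0000  5.0000]·P = -46.5000
2×2 solve → P = (4.0000, 3.5000)
check cable 4: ‖A_4−P‖² = 17.0000 ≈ L_4² = 17.0000 ✓

(4.0000, 3.5000)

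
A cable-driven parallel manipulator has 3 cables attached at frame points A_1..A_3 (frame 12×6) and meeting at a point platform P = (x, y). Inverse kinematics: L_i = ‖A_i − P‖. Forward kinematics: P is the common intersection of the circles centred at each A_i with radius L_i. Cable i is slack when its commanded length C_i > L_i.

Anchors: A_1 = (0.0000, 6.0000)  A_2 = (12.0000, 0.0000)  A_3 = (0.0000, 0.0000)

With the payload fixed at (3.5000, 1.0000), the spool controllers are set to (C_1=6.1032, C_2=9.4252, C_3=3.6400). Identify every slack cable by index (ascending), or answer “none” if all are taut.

2

cable 1: L_1 = ‖A_1−P‖ = 6.1033;  C_1 = 6.1032 → taut
cable 2: L_2 = ‖A_2−P‖ = 8.5586;  C_2 = 9.4252 → slack
cable 3: L_3 = ‖A_3−P‖ = 3.6401;  C_3 = 3.6400 → taut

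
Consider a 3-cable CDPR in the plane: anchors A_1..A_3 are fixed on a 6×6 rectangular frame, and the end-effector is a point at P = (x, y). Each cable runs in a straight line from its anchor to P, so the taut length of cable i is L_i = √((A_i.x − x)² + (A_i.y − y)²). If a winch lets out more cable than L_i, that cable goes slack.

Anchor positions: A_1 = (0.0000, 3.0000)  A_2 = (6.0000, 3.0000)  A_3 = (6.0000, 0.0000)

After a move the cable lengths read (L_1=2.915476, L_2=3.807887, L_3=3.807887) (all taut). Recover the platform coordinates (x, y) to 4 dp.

(2.5000, 1.5000)

circle eqns → linear via eq_j − eq_1; set k_j = A_j·A_j − L_j²
k_1 = 0.0000+9.0000−8.5000 = 0.5000
-12.0000·x + 0.0000·y = k_1−k_2 = -30.0000
-12.0000·x + 6.0000·y = k_1−k_3 = -21.0000
solve first two rows → x=2.5000, y=1.5000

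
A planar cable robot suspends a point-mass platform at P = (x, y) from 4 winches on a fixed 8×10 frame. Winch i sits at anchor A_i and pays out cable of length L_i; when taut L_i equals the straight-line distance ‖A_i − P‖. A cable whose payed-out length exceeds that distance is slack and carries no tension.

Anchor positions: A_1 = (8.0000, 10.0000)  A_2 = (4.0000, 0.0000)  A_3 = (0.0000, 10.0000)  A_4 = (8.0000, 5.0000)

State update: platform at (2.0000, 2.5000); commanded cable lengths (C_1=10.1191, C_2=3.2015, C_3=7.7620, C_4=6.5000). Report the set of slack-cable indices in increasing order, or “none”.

cable 1: √((6.0000)²+(7.5000)²)=9.6047, C_1=10.1191: slack
cable 2: √((2.0000)²+(-2.5000)²)=3.2016, C_2=3.2015: taut
cable 3: √((-2.0000)²+(7.5000)²)=7.7621, C_3=7.7620: taut
cable 4: √((6.0000)²+(2.5000)²)=6.5000, C_4=6.5000: taut

1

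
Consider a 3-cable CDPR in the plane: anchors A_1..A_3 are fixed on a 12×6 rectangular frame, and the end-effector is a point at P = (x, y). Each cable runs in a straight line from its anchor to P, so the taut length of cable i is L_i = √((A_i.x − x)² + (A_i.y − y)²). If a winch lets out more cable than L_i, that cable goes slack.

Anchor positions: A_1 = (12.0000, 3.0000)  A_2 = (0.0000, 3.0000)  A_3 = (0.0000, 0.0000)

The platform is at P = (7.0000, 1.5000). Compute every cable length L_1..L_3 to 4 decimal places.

(5.2202, 7.1589, 7.1589)

L_1 = √((12.0000−7.0000)² + (3.0000−1.5000)²) = 5.2202
L_2 = √((0.0000−7.0000)² + (3.0000−1.5000)²) = 7.1589
L_3 = √((0.0000−7.0000)² + (0.0000−1.5000)²) = 7.1589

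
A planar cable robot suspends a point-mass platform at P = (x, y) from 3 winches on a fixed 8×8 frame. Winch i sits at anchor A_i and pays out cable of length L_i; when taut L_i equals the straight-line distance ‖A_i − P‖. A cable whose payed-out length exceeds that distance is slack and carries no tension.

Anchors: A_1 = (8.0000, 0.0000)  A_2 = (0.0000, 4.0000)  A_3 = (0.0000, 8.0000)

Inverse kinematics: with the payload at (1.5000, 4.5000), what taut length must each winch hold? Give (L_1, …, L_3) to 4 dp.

(7.9057, 1.5811, 3.8079)

L_1 = √((8.0000−1.5000)² + (0.0000−4.5000)²) = 7.9057
L_2 = √((0.0000−1.5000)² + (4.0000−4.5000)²) = 1.5811
L_3 = √((0.0000−1.5000)² + (8.0000−4.5000)²) = 3.8079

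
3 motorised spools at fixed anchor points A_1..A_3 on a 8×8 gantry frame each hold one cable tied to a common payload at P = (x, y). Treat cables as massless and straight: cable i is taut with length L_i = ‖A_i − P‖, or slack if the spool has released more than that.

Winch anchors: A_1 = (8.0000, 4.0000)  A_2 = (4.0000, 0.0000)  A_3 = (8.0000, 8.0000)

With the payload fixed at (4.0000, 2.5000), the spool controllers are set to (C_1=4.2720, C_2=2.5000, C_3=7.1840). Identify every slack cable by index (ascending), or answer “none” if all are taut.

3

cable 1: L_1 = ‖A_1−P‖ = 4.2720;  C_1 = 4.2720 → taut
cable 2: L_2 = ‖A_2−P‖ = 2.5000;  C_2 = 2.5000 → taut
cable 3: L_3 = ‖A_3−P‖ = 6.8007;  C_3 = 7.1840 → slack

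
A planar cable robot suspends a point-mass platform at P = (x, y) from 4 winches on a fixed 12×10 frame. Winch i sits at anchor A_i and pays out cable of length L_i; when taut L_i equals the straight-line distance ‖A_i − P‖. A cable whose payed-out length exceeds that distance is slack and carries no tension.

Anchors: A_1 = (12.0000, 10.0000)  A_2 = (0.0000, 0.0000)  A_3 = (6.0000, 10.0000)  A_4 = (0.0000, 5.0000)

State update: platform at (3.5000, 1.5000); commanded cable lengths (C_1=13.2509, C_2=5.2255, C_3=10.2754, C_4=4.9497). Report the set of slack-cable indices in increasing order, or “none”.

cable 1: √((8.5000)²+(8.5000)²)=12.0208, C_1=13.2509: slack
cable 2: √((-3.5000)²+(-1.5000)²)=3.8079, C_2=5.2255: slack
cable 3: √((2.5000)²+(8.5000)²)=8.8600, C_3=10.2754: slack
cable 4: √((-3.5000)²+(3.5000)²)=4.9497, C_4=4.9497: taut

1, 2, 3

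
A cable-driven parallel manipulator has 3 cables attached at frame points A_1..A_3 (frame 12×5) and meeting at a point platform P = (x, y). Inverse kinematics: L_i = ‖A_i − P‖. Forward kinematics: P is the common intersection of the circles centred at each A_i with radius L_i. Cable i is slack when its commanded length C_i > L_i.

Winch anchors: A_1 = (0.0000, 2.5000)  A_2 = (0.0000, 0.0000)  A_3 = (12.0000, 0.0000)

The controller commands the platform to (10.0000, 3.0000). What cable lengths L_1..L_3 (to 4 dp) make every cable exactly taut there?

(10.0125, 10.4403, 3.6056)

L_1 = √((0.0000−10.0000)² + (2.5000−3.0000)²) = 10.0125
L_2 = √((0.0000−10.0000)² + (0.0000−3.0000)²) = 10.4403
L_3 = √((12.0000−10.0000)² + (0.0000−3.0000)²) = 3.6056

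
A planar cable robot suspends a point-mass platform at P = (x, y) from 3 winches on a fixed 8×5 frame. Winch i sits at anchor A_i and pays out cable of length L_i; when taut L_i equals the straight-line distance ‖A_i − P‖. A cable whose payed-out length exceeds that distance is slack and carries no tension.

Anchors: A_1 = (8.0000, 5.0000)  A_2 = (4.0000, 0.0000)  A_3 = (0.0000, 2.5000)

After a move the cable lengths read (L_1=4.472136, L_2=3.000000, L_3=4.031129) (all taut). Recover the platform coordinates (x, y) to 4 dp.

circle eqns → linear via eq_j − eq_1; set q_j = A_j·A_j − L_j²
q_1 = 64.0000+25.0000−20.0000 = 69.0000
8.0000·x + 10.0000·y = q_1−q_2 = 62.0000
16.0000·x + 5.0000·y = q_1−q_3 = 79.0000
solve first two rows → x=4.0000, y=3.0000

(4.0000, 3.0000)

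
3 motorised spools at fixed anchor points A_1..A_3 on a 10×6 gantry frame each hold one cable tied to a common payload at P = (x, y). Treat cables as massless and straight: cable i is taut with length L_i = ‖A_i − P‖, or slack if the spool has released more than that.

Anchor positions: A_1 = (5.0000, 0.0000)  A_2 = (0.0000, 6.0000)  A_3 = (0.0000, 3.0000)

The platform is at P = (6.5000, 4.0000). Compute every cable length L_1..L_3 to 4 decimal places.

(4.2720, 6.8007, 6.5765)

cable 1: Δx=-1.5000, Δy=-4.0000; L_1 = √(Δx²+Δy²) = 4.2720
cable 2: Δx=-6.5000, Δy=2.0000; L_2 = √(Δx²+Δy²) = 6.8007
cable 3: Δx=-6.5000, Δy=-1.0000; L_3 = √(Δx²+Δy²) = 6.5765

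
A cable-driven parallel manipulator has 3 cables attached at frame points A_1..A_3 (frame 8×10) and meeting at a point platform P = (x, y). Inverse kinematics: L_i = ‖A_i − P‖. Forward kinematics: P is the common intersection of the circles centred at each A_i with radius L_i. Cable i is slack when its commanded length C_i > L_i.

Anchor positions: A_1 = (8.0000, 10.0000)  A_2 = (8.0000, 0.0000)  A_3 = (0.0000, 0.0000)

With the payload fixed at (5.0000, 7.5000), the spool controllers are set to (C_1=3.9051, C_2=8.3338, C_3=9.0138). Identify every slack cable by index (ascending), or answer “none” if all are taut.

2

cable 1: L_1 = ‖A_1−P‖ = 3.9051;  C_1 = 3.9051 → taut
cable 2: L_2 = ‖A_2−P‖ = 8.0777;  C_2 = 8.3338 → slack
cable 3: L_3 = ‖A_3−P‖ = 9.0139;  C_3 = 9.0138 → taut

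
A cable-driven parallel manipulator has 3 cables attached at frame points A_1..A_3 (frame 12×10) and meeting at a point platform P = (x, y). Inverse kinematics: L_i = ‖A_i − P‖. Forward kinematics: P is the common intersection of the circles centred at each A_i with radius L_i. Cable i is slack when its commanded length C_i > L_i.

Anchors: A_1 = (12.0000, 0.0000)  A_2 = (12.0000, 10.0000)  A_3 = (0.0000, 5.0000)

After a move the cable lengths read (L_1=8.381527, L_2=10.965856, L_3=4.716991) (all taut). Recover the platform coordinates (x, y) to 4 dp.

(4.0000, 2.5000)

expand ‖A_i−P‖²=L_i² and subtract eq 1 (q_i ≔ ‖A_i‖²−L_i²)
q_1 = 144.0000+0.0000−70.2500 = 73.7500
eq1−eq2 → [0.0000  -20.0000]·P = -50.0000
eq1−eq3 → [24.0000  -10.0000]·P = 71.0000
2×2 solve → P = (4.0000, 2.5000)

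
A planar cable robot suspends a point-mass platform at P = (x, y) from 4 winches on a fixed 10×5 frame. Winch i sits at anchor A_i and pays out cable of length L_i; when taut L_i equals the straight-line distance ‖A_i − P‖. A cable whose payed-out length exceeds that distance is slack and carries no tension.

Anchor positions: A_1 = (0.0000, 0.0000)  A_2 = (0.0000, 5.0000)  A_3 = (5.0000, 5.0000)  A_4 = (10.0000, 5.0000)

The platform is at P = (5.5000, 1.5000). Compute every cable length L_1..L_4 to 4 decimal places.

(5.7009, 6.5192, 3.5355, 5.7009)

cable 1: Δx=-5.5000, Δy=-1.5000; L_1 = √(Δx²+Δy²) = 5.7009
cable 2: Δx=-5.5000, Δy=3.5000; L_2 = √(Δx²+Δy²) = 6.5192
cable 3: Δx=-0.5000, Δy=3.5000; L_3 = √(Δx²+Δy²) = 3.5355
cable 4: Δx=4.5000, Δy=3.5000; L_4 = √(Δx²+Δy²) = 5.7009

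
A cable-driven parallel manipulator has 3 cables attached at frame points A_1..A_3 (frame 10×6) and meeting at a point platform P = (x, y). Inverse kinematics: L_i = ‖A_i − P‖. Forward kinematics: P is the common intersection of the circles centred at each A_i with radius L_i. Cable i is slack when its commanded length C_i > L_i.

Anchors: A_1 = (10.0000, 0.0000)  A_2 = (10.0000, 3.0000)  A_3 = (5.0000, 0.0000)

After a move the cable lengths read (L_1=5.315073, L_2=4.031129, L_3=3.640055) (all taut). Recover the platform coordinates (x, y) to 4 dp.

(6.0000, 3.5000)

circle eqns → linear via eq_j − eq_1; set c_j = A_j·A_j − L_j²
c_1 = 100.0000+0.0000−28.2500 = 71.7500
0.0000·x − 6.0000·y = c_1−c_2 = -21.0000
10.0000·x + 0.0000·y = c_1−c_3 = 60.0000
solve first two rows → x=6.0000, y=3.5000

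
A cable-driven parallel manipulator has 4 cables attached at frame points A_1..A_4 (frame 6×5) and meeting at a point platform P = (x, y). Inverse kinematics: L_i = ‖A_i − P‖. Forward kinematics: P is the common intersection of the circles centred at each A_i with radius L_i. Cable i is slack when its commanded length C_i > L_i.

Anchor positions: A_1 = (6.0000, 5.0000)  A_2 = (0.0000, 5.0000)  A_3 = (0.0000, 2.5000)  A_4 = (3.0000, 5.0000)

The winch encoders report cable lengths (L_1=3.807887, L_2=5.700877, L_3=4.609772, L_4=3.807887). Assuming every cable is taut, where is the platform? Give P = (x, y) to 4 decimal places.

each cable: (A_i−P)·(A_i−P) = L_i²; let k_i = ‖A_i‖²−L_i²
k_1 = 36.0000+25.0000−14.5000 = 46.5000
row 1: 12.0000x + 0.0000y = 54.0000  (k_2=-7.5000)
row 2: 12.0000x + 5.0000y = 61.5000  (k_3=-15.0000)
row 3: 6.0000x + 0.0000y = 27.0000  (k_4=19.5000)
Cramer on rows 1–2 → x = 4.5000, y = 1.5000
check cable 4: ‖A_4−P‖² = 14.5000 ≈ L_4² = 14.5000 ✓

(4.5000, 1.5000)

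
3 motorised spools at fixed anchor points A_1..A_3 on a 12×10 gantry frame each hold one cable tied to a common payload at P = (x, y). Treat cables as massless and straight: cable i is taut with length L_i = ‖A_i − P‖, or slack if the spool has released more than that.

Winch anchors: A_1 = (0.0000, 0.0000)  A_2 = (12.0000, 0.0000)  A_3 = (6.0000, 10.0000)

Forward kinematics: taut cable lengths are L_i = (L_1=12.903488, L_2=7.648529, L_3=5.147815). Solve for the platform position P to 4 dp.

(10.5000, 7.5000)

each cable: (A_i−P)·(A_i−P) = L_i²; let k_i = ‖A_i‖²−L_i²
k_1 = 0.0000+0.0000−166.5000 = -166.5000
row 1: -24.0000x + 0.0000y = -252.0000  (k_2=85.5000)
row 2: -12.0000x − 20.0000y = -276.0000  (k_3=109.5000)
Cramer on rows 1–2 → x = 10.5000, y = 7.5000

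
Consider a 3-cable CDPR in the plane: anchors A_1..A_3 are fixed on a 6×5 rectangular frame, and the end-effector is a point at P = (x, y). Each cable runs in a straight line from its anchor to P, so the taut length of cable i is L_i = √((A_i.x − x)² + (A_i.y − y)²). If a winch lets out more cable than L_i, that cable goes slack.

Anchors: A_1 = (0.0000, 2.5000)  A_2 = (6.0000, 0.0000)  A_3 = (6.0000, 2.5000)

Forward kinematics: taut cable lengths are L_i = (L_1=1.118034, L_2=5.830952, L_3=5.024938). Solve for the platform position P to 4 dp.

expand ‖A_i−P‖²=L_i² and subtract eq 1 (c_i ≔ ‖A_i‖²−L_i²)
c_1 = 0.0000+6.2500−1.2500 = 5.0000
eq1−eq2 → [-12.0000  5.0000]·P = 3.0000
eq1−eq3 → [-12.0000  0.0000]·P = -12.0000
2×2 solve → P = (1.0000, 3.0000)

(1.0000, 3.0000)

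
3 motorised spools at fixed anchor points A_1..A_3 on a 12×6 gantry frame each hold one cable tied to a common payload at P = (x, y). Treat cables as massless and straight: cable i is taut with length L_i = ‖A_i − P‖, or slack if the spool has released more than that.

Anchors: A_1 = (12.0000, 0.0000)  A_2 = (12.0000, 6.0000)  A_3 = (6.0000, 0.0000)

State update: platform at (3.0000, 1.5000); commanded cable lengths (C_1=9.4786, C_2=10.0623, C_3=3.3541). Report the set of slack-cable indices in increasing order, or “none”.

1

i=1: geometric 9.1241 vs commanded 9.4786 ⇒ slack
i=2: geometric 10.0623 vs commanded 10.0623 ⇒ taut
i=3: geometric 3.3541 vs commanded 3.3541 ⇒ taut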